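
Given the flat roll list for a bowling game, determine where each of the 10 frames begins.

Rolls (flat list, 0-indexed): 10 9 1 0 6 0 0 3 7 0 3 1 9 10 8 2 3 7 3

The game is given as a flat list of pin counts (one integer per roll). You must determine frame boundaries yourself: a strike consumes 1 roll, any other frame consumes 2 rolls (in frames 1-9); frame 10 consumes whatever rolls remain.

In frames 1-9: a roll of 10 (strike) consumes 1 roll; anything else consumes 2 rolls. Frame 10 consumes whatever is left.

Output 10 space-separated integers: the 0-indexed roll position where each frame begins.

Frame 1 starts at roll index 0: roll=10 (strike), consumes 1 roll
Frame 2 starts at roll index 1: rolls=9,1 (sum=10), consumes 2 rolls
Frame 3 starts at roll index 3: rolls=0,6 (sum=6), consumes 2 rolls
Frame 4 starts at roll index 5: rolls=0,0 (sum=0), consumes 2 rolls
Frame 5 starts at roll index 7: rolls=3,7 (sum=10), consumes 2 rolls
Frame 6 starts at roll index 9: rolls=0,3 (sum=3), consumes 2 rolls
Frame 7 starts at roll index 11: rolls=1,9 (sum=10), consumes 2 rolls
Frame 8 starts at roll index 13: roll=10 (strike), consumes 1 roll
Frame 9 starts at roll index 14: rolls=8,2 (sum=10), consumes 2 rolls
Frame 10 starts at roll index 16: 3 remaining rolls

Answer: 0 1 3 5 7 9 11 13 14 16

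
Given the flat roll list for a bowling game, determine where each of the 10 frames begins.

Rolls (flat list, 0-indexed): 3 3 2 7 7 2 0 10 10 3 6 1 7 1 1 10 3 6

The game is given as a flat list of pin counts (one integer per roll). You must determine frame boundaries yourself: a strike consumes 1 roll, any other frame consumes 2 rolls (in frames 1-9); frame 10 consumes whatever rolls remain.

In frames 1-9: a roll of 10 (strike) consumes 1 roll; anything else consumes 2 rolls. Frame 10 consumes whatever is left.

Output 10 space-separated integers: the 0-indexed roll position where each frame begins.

Answer: 0 2 4 6 8 9 11 13 15 16

Derivation:
Frame 1 starts at roll index 0: rolls=3,3 (sum=6), consumes 2 rolls
Frame 2 starts at roll index 2: rolls=2,7 (sum=9), consumes 2 rolls
Frame 3 starts at roll index 4: rolls=7,2 (sum=9), consumes 2 rolls
Frame 4 starts at roll index 6: rolls=0,10 (sum=10), consumes 2 rolls
Frame 5 starts at roll index 8: roll=10 (strike), consumes 1 roll
Frame 6 starts at roll index 9: rolls=3,6 (sum=9), consumes 2 rolls
Frame 7 starts at roll index 11: rolls=1,7 (sum=8), consumes 2 rolls
Frame 8 starts at roll index 13: rolls=1,1 (sum=2), consumes 2 rolls
Frame 9 starts at roll index 15: roll=10 (strike), consumes 1 roll
Frame 10 starts at roll index 16: 2 remaining rolls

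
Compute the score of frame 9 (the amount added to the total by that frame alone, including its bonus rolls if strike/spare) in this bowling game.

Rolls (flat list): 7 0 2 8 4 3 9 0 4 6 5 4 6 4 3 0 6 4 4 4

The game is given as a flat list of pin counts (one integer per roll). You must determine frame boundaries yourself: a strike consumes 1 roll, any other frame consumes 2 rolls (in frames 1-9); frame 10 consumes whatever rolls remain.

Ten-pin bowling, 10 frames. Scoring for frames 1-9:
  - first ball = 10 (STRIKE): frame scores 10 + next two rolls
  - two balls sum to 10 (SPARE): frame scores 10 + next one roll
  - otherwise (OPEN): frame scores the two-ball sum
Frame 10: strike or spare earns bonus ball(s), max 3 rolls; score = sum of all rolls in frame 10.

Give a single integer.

Answer: 14

Derivation:
Frame 1: OPEN (7+0=7). Cumulative: 7
Frame 2: SPARE (2+8=10). 10 + next roll (4) = 14. Cumulative: 21
Frame 3: OPEN (4+3=7). Cumulative: 28
Frame 4: OPEN (9+0=9). Cumulative: 37
Frame 5: SPARE (4+6=10). 10 + next roll (5) = 15. Cumulative: 52
Frame 6: OPEN (5+4=9). Cumulative: 61
Frame 7: SPARE (6+4=10). 10 + next roll (3) = 13. Cumulative: 74
Frame 8: OPEN (3+0=3). Cumulative: 77
Frame 9: SPARE (6+4=10). 10 + next roll (4) = 14. Cumulative: 91
Frame 10: OPEN. Sum of all frame-10 rolls (4+4) = 8. Cumulative: 99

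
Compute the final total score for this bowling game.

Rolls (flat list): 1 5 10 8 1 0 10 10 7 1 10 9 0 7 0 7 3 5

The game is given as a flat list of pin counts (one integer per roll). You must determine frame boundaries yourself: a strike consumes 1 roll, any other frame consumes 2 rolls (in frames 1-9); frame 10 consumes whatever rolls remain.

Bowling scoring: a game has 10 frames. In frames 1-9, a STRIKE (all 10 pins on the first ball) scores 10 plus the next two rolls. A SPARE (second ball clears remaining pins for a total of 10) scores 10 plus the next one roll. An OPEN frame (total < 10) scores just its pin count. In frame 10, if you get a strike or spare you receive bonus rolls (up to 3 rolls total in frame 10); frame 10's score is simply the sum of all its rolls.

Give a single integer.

Answer: 130

Derivation:
Frame 1: OPEN (1+5=6). Cumulative: 6
Frame 2: STRIKE. 10 + next two rolls (8+1) = 19. Cumulative: 25
Frame 3: OPEN (8+1=9). Cumulative: 34
Frame 4: SPARE (0+10=10). 10 + next roll (10) = 20. Cumulative: 54
Frame 5: STRIKE. 10 + next two rolls (7+1) = 18. Cumulative: 72
Frame 6: OPEN (7+1=8). Cumulative: 80
Frame 7: STRIKE. 10 + next two rolls (9+0) = 19. Cumulative: 99
Frame 8: OPEN (9+0=9). Cumulative: 108
Frame 9: OPEN (7+0=7). Cumulative: 115
Frame 10: SPARE. Sum of all frame-10 rolls (7+3+5) = 15. Cumulative: 130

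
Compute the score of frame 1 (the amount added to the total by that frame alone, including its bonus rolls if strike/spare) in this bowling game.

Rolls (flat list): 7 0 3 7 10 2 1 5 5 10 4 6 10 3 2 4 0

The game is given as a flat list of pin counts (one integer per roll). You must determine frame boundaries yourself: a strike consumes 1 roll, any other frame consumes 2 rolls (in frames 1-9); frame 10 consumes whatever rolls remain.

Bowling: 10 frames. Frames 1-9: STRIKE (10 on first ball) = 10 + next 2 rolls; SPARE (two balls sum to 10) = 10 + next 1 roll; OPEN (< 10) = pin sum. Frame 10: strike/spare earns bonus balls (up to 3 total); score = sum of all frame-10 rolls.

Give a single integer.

Frame 1: OPEN (7+0=7). Cumulative: 7
Frame 2: SPARE (3+7=10). 10 + next roll (10) = 20. Cumulative: 27
Frame 3: STRIKE. 10 + next two rolls (2+1) = 13. Cumulative: 40

Answer: 7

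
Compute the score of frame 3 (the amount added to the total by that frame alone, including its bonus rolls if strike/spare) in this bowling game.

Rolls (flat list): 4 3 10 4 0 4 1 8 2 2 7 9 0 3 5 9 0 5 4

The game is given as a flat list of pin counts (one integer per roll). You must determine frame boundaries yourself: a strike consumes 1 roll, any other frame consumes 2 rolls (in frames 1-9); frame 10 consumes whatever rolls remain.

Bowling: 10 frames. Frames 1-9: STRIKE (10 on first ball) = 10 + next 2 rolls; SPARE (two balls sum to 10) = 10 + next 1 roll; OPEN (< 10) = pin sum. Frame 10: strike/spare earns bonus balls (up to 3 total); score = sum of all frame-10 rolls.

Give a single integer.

Answer: 4

Derivation:
Frame 1: OPEN (4+3=7). Cumulative: 7
Frame 2: STRIKE. 10 + next two rolls (4+0) = 14. Cumulative: 21
Frame 3: OPEN (4+0=4). Cumulative: 25
Frame 4: OPEN (4+1=5). Cumulative: 30
Frame 5: SPARE (8+2=10). 10 + next roll (2) = 12. Cumulative: 42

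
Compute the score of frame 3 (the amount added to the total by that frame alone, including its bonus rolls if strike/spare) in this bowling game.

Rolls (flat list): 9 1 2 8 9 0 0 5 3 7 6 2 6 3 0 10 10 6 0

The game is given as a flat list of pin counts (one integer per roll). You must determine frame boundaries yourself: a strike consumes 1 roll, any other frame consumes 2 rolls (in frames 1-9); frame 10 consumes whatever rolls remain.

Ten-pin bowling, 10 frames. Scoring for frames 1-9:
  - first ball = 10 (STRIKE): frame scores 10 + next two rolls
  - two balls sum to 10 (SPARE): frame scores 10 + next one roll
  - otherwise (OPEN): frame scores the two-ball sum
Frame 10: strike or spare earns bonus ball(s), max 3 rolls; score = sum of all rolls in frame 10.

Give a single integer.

Answer: 9

Derivation:
Frame 1: SPARE (9+1=10). 10 + next roll (2) = 12. Cumulative: 12
Frame 2: SPARE (2+8=10). 10 + next roll (9) = 19. Cumulative: 31
Frame 3: OPEN (9+0=9). Cumulative: 40
Frame 4: OPEN (0+5=5). Cumulative: 45
Frame 5: SPARE (3+7=10). 10 + next roll (6) = 16. Cumulative: 61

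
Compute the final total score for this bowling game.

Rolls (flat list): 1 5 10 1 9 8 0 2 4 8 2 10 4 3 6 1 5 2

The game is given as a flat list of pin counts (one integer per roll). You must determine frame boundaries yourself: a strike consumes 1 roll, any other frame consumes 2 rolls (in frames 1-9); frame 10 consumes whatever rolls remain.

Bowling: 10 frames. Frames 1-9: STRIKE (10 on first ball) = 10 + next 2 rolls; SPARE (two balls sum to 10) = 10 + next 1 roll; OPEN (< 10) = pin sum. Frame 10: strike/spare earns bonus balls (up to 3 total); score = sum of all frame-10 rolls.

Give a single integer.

Frame 1: OPEN (1+5=6). Cumulative: 6
Frame 2: STRIKE. 10 + next two rolls (1+9) = 20. Cumulative: 26
Frame 3: SPARE (1+9=10). 10 + next roll (8) = 18. Cumulative: 44
Frame 4: OPEN (8+0=8). Cumulative: 52
Frame 5: OPEN (2+4=6). Cumulative: 58
Frame 6: SPARE (8+2=10). 10 + next roll (10) = 20. Cumulative: 78
Frame 7: STRIKE. 10 + next two rolls (4+3) = 17. Cumulative: 95
Frame 8: OPEN (4+3=7). Cumulative: 102
Frame 9: OPEN (6+1=7). Cumulative: 109
Frame 10: OPEN. Sum of all frame-10 rolls (5+2) = 7. Cumulative: 116

Answer: 116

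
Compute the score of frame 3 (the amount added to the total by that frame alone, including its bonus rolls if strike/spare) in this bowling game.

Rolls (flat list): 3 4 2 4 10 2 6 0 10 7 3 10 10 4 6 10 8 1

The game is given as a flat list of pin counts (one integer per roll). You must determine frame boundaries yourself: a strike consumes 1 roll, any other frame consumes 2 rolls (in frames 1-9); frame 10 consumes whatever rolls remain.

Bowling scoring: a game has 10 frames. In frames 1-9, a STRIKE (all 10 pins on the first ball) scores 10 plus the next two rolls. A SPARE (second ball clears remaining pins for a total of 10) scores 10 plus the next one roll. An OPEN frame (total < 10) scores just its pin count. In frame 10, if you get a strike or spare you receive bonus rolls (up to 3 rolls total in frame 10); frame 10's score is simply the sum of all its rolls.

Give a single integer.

Frame 1: OPEN (3+4=7). Cumulative: 7
Frame 2: OPEN (2+4=6). Cumulative: 13
Frame 3: STRIKE. 10 + next two rolls (2+6) = 18. Cumulative: 31
Frame 4: OPEN (2+6=8). Cumulative: 39
Frame 5: SPARE (0+10=10). 10 + next roll (7) = 17. Cumulative: 56

Answer: 18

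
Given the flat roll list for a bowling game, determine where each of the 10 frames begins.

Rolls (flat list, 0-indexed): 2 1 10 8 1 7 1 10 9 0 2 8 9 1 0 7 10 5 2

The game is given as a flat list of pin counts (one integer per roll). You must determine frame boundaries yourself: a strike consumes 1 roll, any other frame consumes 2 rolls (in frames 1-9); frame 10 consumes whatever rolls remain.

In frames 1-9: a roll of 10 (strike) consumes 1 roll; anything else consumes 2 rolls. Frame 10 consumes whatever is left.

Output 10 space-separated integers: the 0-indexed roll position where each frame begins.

Frame 1 starts at roll index 0: rolls=2,1 (sum=3), consumes 2 rolls
Frame 2 starts at roll index 2: roll=10 (strike), consumes 1 roll
Frame 3 starts at roll index 3: rolls=8,1 (sum=9), consumes 2 rolls
Frame 4 starts at roll index 5: rolls=7,1 (sum=8), consumes 2 rolls
Frame 5 starts at roll index 7: roll=10 (strike), consumes 1 roll
Frame 6 starts at roll index 8: rolls=9,0 (sum=9), consumes 2 rolls
Frame 7 starts at roll index 10: rolls=2,8 (sum=10), consumes 2 rolls
Frame 8 starts at roll index 12: rolls=9,1 (sum=10), consumes 2 rolls
Frame 9 starts at roll index 14: rolls=0,7 (sum=7), consumes 2 rolls
Frame 10 starts at roll index 16: 3 remaining rolls

Answer: 0 2 3 5 7 8 10 12 14 16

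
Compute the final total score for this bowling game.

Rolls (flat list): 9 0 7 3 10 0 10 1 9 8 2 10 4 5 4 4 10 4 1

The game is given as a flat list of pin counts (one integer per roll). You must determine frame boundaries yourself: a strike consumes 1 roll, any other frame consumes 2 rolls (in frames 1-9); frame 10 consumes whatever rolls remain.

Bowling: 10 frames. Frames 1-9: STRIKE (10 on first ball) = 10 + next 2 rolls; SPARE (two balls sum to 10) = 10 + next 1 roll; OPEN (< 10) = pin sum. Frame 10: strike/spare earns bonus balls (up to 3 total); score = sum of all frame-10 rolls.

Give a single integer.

Answer: 149

Derivation:
Frame 1: OPEN (9+0=9). Cumulative: 9
Frame 2: SPARE (7+3=10). 10 + next roll (10) = 20. Cumulative: 29
Frame 3: STRIKE. 10 + next two rolls (0+10) = 20. Cumulative: 49
Frame 4: SPARE (0+10=10). 10 + next roll (1) = 11. Cumulative: 60
Frame 5: SPARE (1+9=10). 10 + next roll (8) = 18. Cumulative: 78
Frame 6: SPARE (8+2=10). 10 + next roll (10) = 20. Cumulative: 98
Frame 7: STRIKE. 10 + next two rolls (4+5) = 19. Cumulative: 117
Frame 8: OPEN (4+5=9). Cumulative: 126
Frame 9: OPEN (4+4=8). Cumulative: 134
Frame 10: STRIKE. Sum of all frame-10 rolls (10+4+1) = 15. Cumulative: 149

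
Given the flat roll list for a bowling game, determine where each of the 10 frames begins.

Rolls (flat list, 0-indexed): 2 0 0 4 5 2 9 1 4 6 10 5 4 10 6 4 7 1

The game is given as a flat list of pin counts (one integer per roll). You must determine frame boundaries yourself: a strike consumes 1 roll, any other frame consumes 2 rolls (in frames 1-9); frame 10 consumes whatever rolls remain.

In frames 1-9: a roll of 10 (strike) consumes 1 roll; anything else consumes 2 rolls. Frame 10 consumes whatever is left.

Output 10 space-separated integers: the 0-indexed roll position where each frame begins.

Answer: 0 2 4 6 8 10 11 13 14 16

Derivation:
Frame 1 starts at roll index 0: rolls=2,0 (sum=2), consumes 2 rolls
Frame 2 starts at roll index 2: rolls=0,4 (sum=4), consumes 2 rolls
Frame 3 starts at roll index 4: rolls=5,2 (sum=7), consumes 2 rolls
Frame 4 starts at roll index 6: rolls=9,1 (sum=10), consumes 2 rolls
Frame 5 starts at roll index 8: rolls=4,6 (sum=10), consumes 2 rolls
Frame 6 starts at roll index 10: roll=10 (strike), consumes 1 roll
Frame 7 starts at roll index 11: rolls=5,4 (sum=9), consumes 2 rolls
Frame 8 starts at roll index 13: roll=10 (strike), consumes 1 roll
Frame 9 starts at roll index 14: rolls=6,4 (sum=10), consumes 2 rolls
Frame 10 starts at roll index 16: 2 remaining rolls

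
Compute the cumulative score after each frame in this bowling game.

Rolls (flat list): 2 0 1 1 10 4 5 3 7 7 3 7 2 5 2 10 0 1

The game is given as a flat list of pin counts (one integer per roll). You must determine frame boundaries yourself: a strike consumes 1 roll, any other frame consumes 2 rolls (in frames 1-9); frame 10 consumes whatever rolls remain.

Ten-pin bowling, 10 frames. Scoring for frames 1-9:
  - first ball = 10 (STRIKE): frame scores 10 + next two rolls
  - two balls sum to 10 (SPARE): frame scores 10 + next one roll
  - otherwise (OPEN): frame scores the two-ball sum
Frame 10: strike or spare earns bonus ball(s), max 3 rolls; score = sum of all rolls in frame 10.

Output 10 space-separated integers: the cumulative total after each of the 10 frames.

Frame 1: OPEN (2+0=2). Cumulative: 2
Frame 2: OPEN (1+1=2). Cumulative: 4
Frame 3: STRIKE. 10 + next two rolls (4+5) = 19. Cumulative: 23
Frame 4: OPEN (4+5=9). Cumulative: 32
Frame 5: SPARE (3+7=10). 10 + next roll (7) = 17. Cumulative: 49
Frame 6: SPARE (7+3=10). 10 + next roll (7) = 17. Cumulative: 66
Frame 7: OPEN (7+2=9). Cumulative: 75
Frame 8: OPEN (5+2=7). Cumulative: 82
Frame 9: STRIKE. 10 + next two rolls (0+1) = 11. Cumulative: 93
Frame 10: OPEN. Sum of all frame-10 rolls (0+1) = 1. Cumulative: 94

Answer: 2 4 23 32 49 66 75 82 93 94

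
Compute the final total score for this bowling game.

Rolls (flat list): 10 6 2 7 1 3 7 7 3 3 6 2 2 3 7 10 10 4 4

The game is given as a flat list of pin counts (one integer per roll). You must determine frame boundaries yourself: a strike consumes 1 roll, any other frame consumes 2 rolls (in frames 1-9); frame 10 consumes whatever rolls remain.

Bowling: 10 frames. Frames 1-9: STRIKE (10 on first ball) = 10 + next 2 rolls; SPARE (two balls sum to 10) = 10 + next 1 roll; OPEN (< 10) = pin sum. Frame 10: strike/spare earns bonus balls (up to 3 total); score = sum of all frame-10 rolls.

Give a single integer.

Answer: 139

Derivation:
Frame 1: STRIKE. 10 + next two rolls (6+2) = 18. Cumulative: 18
Frame 2: OPEN (6+2=8). Cumulative: 26
Frame 3: OPEN (7+1=8). Cumulative: 34
Frame 4: SPARE (3+7=10). 10 + next roll (7) = 17. Cumulative: 51
Frame 5: SPARE (7+3=10). 10 + next roll (3) = 13. Cumulative: 64
Frame 6: OPEN (3+6=9). Cumulative: 73
Frame 7: OPEN (2+2=4). Cumulative: 77
Frame 8: SPARE (3+7=10). 10 + next roll (10) = 20. Cumulative: 97
Frame 9: STRIKE. 10 + next two rolls (10+4) = 24. Cumulative: 121
Frame 10: STRIKE. Sum of all frame-10 rolls (10+4+4) = 18. Cumulative: 139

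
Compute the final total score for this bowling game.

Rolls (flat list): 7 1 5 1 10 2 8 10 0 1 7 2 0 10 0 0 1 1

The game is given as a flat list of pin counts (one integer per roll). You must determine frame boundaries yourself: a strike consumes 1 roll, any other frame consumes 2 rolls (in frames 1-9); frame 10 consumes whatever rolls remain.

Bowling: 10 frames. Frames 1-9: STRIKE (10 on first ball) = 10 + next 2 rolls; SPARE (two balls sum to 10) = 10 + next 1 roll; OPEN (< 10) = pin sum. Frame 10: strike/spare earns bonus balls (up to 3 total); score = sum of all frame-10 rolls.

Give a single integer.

Frame 1: OPEN (7+1=8). Cumulative: 8
Frame 2: OPEN (5+1=6). Cumulative: 14
Frame 3: STRIKE. 10 + next two rolls (2+8) = 20. Cumulative: 34
Frame 4: SPARE (2+8=10). 10 + next roll (10) = 20. Cumulative: 54
Frame 5: STRIKE. 10 + next two rolls (0+1) = 11. Cumulative: 65
Frame 6: OPEN (0+1=1). Cumulative: 66
Frame 7: OPEN (7+2=9). Cumulative: 75
Frame 8: SPARE (0+10=10). 10 + next roll (0) = 10. Cumulative: 85
Frame 9: OPEN (0+0=0). Cumulative: 85
Frame 10: OPEN. Sum of all frame-10 rolls (1+1) = 2. Cumulative: 87

Answer: 87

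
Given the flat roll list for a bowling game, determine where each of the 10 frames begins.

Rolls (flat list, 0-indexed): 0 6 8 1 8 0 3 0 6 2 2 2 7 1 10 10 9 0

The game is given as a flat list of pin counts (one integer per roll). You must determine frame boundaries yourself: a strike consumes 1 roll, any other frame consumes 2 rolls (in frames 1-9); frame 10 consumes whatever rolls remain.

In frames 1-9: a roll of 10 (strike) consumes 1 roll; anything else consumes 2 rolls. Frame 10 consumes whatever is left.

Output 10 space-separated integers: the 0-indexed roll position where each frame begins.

Answer: 0 2 4 6 8 10 12 14 15 16

Derivation:
Frame 1 starts at roll index 0: rolls=0,6 (sum=6), consumes 2 rolls
Frame 2 starts at roll index 2: rolls=8,1 (sum=9), consumes 2 rolls
Frame 3 starts at roll index 4: rolls=8,0 (sum=8), consumes 2 rolls
Frame 4 starts at roll index 6: rolls=3,0 (sum=3), consumes 2 rolls
Frame 5 starts at roll index 8: rolls=6,2 (sum=8), consumes 2 rolls
Frame 6 starts at roll index 10: rolls=2,2 (sum=4), consumes 2 rolls
Frame 7 starts at roll index 12: rolls=7,1 (sum=8), consumes 2 rolls
Frame 8 starts at roll index 14: roll=10 (strike), consumes 1 roll
Frame 9 starts at roll index 15: roll=10 (strike), consumes 1 roll
Frame 10 starts at roll index 16: 2 remaining rolls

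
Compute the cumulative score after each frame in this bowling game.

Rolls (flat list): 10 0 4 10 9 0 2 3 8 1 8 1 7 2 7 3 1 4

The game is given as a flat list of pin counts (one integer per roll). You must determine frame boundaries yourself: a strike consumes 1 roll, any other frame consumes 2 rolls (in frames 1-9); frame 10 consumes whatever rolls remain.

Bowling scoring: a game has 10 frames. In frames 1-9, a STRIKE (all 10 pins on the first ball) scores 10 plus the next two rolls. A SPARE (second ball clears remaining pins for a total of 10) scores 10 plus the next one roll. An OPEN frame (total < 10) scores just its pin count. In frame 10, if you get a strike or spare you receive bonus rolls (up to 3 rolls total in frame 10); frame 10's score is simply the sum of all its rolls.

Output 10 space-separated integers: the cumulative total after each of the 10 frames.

Frame 1: STRIKE. 10 + next two rolls (0+4) = 14. Cumulative: 14
Frame 2: OPEN (0+4=4). Cumulative: 18
Frame 3: STRIKE. 10 + next two rolls (9+0) = 19. Cumulative: 37
Frame 4: OPEN (9+0=9). Cumulative: 46
Frame 5: OPEN (2+3=5). Cumulative: 51
Frame 6: OPEN (8+1=9). Cumulative: 60
Frame 7: OPEN (8+1=9). Cumulative: 69
Frame 8: OPEN (7+2=9). Cumulative: 78
Frame 9: SPARE (7+3=10). 10 + next roll (1) = 11. Cumulative: 89
Frame 10: OPEN. Sum of all frame-10 rolls (1+4) = 5. Cumulative: 94

Answer: 14 18 37 46 51 60 69 78 89 94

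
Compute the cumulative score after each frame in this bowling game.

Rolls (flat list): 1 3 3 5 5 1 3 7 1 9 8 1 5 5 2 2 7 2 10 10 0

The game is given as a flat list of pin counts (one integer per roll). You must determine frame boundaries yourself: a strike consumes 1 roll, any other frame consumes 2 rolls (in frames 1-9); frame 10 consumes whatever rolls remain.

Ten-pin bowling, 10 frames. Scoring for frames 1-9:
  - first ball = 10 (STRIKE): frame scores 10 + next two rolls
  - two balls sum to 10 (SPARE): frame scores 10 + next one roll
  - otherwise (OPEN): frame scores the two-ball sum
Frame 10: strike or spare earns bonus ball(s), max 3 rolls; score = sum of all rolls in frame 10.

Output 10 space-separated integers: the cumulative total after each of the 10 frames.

Frame 1: OPEN (1+3=4). Cumulative: 4
Frame 2: OPEN (3+5=8). Cumulative: 12
Frame 3: OPEN (5+1=6). Cumulative: 18
Frame 4: SPARE (3+7=10). 10 + next roll (1) = 11. Cumulative: 29
Frame 5: SPARE (1+9=10). 10 + next roll (8) = 18. Cumulative: 47
Frame 6: OPEN (8+1=9). Cumulative: 56
Frame 7: SPARE (5+5=10). 10 + next roll (2) = 12. Cumulative: 68
Frame 8: OPEN (2+2=4). Cumulative: 72
Frame 9: OPEN (7+2=9). Cumulative: 81
Frame 10: STRIKE. Sum of all frame-10 rolls (10+10+0) = 20. Cumulative: 101

Answer: 4 12 18 29 47 56 68 72 81 101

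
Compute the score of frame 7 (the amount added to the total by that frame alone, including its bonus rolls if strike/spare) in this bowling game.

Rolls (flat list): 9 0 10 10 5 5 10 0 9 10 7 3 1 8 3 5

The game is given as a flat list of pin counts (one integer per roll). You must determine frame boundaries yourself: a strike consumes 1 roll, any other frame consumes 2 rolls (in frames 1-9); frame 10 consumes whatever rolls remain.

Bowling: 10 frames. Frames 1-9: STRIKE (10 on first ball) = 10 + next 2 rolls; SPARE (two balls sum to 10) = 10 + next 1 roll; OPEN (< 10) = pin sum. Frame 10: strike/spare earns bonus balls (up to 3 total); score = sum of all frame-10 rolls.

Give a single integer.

Answer: 20

Derivation:
Frame 1: OPEN (9+0=9). Cumulative: 9
Frame 2: STRIKE. 10 + next two rolls (10+5) = 25. Cumulative: 34
Frame 3: STRIKE. 10 + next two rolls (5+5) = 20. Cumulative: 54
Frame 4: SPARE (5+5=10). 10 + next roll (10) = 20. Cumulative: 74
Frame 5: STRIKE. 10 + next two rolls (0+9) = 19. Cumulative: 93
Frame 6: OPEN (0+9=9). Cumulative: 102
Frame 7: STRIKE. 10 + next two rolls (7+3) = 20. Cumulative: 122
Frame 8: SPARE (7+3=10). 10 + next roll (1) = 11. Cumulative: 133
Frame 9: OPEN (1+8=9). Cumulative: 142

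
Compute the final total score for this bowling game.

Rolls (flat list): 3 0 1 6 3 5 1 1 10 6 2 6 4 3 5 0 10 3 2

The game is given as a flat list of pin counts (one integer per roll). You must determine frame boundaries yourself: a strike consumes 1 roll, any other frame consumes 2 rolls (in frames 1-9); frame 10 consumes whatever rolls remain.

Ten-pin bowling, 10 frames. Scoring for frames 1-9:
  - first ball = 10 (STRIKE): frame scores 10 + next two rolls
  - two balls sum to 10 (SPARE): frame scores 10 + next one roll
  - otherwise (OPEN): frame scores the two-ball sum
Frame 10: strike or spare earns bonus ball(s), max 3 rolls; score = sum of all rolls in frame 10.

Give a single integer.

Frame 1: OPEN (3+0=3). Cumulative: 3
Frame 2: OPEN (1+6=7). Cumulative: 10
Frame 3: OPEN (3+5=8). Cumulative: 18
Frame 4: OPEN (1+1=2). Cumulative: 20
Frame 5: STRIKE. 10 + next two rolls (6+2) = 18. Cumulative: 38
Frame 6: OPEN (6+2=8). Cumulative: 46
Frame 7: SPARE (6+4=10). 10 + next roll (3) = 13. Cumulative: 59
Frame 8: OPEN (3+5=8). Cumulative: 67
Frame 9: SPARE (0+10=10). 10 + next roll (3) = 13. Cumulative: 80
Frame 10: OPEN. Sum of all frame-10 rolls (3+2) = 5. Cumulative: 85

Answer: 85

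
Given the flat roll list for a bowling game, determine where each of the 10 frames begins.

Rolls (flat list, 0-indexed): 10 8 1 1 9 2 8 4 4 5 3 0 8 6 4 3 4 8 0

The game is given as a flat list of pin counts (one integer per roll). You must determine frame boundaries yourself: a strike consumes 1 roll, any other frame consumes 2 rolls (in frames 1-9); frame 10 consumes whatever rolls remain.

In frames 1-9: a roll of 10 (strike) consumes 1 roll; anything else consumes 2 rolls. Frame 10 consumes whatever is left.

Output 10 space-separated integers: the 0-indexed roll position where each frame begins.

Frame 1 starts at roll index 0: roll=10 (strike), consumes 1 roll
Frame 2 starts at roll index 1: rolls=8,1 (sum=9), consumes 2 rolls
Frame 3 starts at roll index 3: rolls=1,9 (sum=10), consumes 2 rolls
Frame 4 starts at roll index 5: rolls=2,8 (sum=10), consumes 2 rolls
Frame 5 starts at roll index 7: rolls=4,4 (sum=8), consumes 2 rolls
Frame 6 starts at roll index 9: rolls=5,3 (sum=8), consumes 2 rolls
Frame 7 starts at roll index 11: rolls=0,8 (sum=8), consumes 2 rolls
Frame 8 starts at roll index 13: rolls=6,4 (sum=10), consumes 2 rolls
Frame 9 starts at roll index 15: rolls=3,4 (sum=7), consumes 2 rolls
Frame 10 starts at roll index 17: 2 remaining rolls

Answer: 0 1 3 5 7 9 11 13 15 17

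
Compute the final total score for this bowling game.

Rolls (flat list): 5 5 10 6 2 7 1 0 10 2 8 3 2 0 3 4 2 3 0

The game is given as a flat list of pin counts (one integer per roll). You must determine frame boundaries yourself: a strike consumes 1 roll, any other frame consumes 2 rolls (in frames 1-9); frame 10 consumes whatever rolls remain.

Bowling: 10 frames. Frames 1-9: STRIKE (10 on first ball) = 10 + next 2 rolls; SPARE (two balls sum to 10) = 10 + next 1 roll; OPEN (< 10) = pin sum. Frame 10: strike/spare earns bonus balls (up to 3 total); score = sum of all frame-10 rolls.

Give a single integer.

Answer: 96

Derivation:
Frame 1: SPARE (5+5=10). 10 + next roll (10) = 20. Cumulative: 20
Frame 2: STRIKE. 10 + next two rolls (6+2) = 18. Cumulative: 38
Frame 3: OPEN (6+2=8). Cumulative: 46
Frame 4: OPEN (7+1=8). Cumulative: 54
Frame 5: SPARE (0+10=10). 10 + next roll (2) = 12. Cumulative: 66
Frame 6: SPARE (2+8=10). 10 + next roll (3) = 13. Cumulative: 79
Frame 7: OPEN (3+2=5). Cumulative: 84
Frame 8: OPEN (0+3=3). Cumulative: 87
Frame 9: OPEN (4+2=6). Cumulative: 93
Frame 10: OPEN. Sum of all frame-10 rolls (3+0) = 3. Cumulative: 96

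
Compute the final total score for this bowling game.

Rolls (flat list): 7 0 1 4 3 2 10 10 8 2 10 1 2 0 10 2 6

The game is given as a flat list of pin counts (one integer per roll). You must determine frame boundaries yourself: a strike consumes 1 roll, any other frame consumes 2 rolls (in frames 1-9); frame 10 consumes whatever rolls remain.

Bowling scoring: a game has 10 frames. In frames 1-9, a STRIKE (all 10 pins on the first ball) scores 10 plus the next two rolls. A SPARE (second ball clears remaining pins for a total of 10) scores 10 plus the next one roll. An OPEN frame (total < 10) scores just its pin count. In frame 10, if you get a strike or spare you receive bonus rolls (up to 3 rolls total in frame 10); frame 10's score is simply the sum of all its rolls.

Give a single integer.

Frame 1: OPEN (7+0=7). Cumulative: 7
Frame 2: OPEN (1+4=5). Cumulative: 12
Frame 3: OPEN (3+2=5). Cumulative: 17
Frame 4: STRIKE. 10 + next two rolls (10+8) = 28. Cumulative: 45
Frame 5: STRIKE. 10 + next two rolls (8+2) = 20. Cumulative: 65
Frame 6: SPARE (8+2=10). 10 + next roll (10) = 20. Cumulative: 85
Frame 7: STRIKE. 10 + next two rolls (1+2) = 13. Cumulative: 98
Frame 8: OPEN (1+2=3). Cumulative: 101
Frame 9: SPARE (0+10=10). 10 + next roll (2) = 12. Cumulative: 113
Frame 10: OPEN. Sum of all frame-10 rolls (2+6) = 8. Cumulative: 121

Answer: 121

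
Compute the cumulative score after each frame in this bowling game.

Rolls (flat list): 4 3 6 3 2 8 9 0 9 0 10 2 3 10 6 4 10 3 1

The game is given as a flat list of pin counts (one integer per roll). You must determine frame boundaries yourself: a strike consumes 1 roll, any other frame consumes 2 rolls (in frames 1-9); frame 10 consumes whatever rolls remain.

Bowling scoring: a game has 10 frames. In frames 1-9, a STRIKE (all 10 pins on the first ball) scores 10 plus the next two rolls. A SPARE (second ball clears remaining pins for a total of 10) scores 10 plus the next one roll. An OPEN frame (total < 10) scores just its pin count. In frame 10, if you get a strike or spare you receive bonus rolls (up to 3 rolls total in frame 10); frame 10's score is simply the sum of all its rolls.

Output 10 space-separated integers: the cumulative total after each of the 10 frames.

Frame 1: OPEN (4+3=7). Cumulative: 7
Frame 2: OPEN (6+3=9). Cumulative: 16
Frame 3: SPARE (2+8=10). 10 + next roll (9) = 19. Cumulative: 35
Frame 4: OPEN (9+0=9). Cumulative: 44
Frame 5: OPEN (9+0=9). Cumulative: 53
Frame 6: STRIKE. 10 + next two rolls (2+3) = 15. Cumulative: 68
Frame 7: OPEN (2+3=5). Cumulative: 73
Frame 8: STRIKE. 10 + next two rolls (6+4) = 20. Cumulative: 93
Frame 9: SPARE (6+4=10). 10 + next roll (10) = 20. Cumulative: 113
Frame 10: STRIKE. Sum of all frame-10 rolls (10+3+1) = 14. Cumulative: 127

Answer: 7 16 35 44 53 68 73 93 113 127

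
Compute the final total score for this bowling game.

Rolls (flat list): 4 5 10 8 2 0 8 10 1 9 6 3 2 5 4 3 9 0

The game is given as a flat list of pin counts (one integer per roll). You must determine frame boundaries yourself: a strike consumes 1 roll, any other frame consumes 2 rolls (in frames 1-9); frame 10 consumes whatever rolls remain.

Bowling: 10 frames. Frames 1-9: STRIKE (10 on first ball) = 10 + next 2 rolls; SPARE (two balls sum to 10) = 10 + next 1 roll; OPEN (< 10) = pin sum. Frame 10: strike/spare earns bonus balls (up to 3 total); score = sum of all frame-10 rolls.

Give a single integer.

Frame 1: OPEN (4+5=9). Cumulative: 9
Frame 2: STRIKE. 10 + next two rolls (8+2) = 20. Cumulative: 29
Frame 3: SPARE (8+2=10). 10 + next roll (0) = 10. Cumulative: 39
Frame 4: OPEN (0+8=8). Cumulative: 47
Frame 5: STRIKE. 10 + next two rolls (1+9) = 20. Cumulative: 67
Frame 6: SPARE (1+9=10). 10 + next roll (6) = 16. Cumulative: 83
Frame 7: OPEN (6+3=9). Cumulative: 92
Frame 8: OPEN (2+5=7). Cumulative: 99
Frame 9: OPEN (4+3=7). Cumulative: 106
Frame 10: OPEN. Sum of all frame-10 rolls (9+0) = 9. Cumulative: 115

Answer: 115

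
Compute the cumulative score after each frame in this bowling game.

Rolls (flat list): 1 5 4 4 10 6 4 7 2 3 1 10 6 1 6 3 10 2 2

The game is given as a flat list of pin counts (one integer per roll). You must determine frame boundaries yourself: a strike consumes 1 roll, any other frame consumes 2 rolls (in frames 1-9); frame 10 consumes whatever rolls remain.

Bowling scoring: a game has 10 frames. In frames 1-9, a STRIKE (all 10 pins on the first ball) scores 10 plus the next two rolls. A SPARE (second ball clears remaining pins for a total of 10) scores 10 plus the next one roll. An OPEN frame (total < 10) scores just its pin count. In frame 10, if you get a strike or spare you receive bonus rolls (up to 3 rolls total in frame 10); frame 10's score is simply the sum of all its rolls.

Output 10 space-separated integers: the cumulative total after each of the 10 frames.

Answer: 6 14 34 51 60 64 81 88 97 111

Derivation:
Frame 1: OPEN (1+5=6). Cumulative: 6
Frame 2: OPEN (4+4=8). Cumulative: 14
Frame 3: STRIKE. 10 + next two rolls (6+4) = 20. Cumulative: 34
Frame 4: SPARE (6+4=10). 10 + next roll (7) = 17. Cumulative: 51
Frame 5: OPEN (7+2=9). Cumulative: 60
Frame 6: OPEN (3+1=4). Cumulative: 64
Frame 7: STRIKE. 10 + next two rolls (6+1) = 17. Cumulative: 81
Frame 8: OPEN (6+1=7). Cumulative: 88
Frame 9: OPEN (6+3=9). Cumulative: 97
Frame 10: STRIKE. Sum of all frame-10 rolls (10+2+2) = 14. Cumulative: 111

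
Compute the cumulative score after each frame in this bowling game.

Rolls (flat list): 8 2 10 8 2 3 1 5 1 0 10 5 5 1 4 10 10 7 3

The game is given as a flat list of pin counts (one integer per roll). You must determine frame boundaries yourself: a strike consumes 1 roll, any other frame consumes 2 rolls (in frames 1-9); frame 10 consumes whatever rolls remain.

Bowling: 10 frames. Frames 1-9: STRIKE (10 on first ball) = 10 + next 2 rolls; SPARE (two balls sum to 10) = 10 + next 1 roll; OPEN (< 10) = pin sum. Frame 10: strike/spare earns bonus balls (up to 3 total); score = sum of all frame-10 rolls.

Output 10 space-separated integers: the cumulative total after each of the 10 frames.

Frame 1: SPARE (8+2=10). 10 + next roll (10) = 20. Cumulative: 20
Frame 2: STRIKE. 10 + next two rolls (8+2) = 20. Cumulative: 40
Frame 3: SPARE (8+2=10). 10 + next roll (3) = 13. Cumulative: 53
Frame 4: OPEN (3+1=4). Cumulative: 57
Frame 5: OPEN (5+1=6). Cumulative: 63
Frame 6: SPARE (0+10=10). 10 + next roll (5) = 15. Cumulative: 78
Frame 7: SPARE (5+5=10). 10 + next roll (1) = 11. Cumulative: 89
Frame 8: OPEN (1+4=5). Cumulative: 94
Frame 9: STRIKE. 10 + next two rolls (10+7) = 27. Cumulative: 121
Frame 10: STRIKE. Sum of all frame-10 rolls (10+7+3) = 20. Cumulative: 141

Answer: 20 40 53 57 63 78 89 94 121 141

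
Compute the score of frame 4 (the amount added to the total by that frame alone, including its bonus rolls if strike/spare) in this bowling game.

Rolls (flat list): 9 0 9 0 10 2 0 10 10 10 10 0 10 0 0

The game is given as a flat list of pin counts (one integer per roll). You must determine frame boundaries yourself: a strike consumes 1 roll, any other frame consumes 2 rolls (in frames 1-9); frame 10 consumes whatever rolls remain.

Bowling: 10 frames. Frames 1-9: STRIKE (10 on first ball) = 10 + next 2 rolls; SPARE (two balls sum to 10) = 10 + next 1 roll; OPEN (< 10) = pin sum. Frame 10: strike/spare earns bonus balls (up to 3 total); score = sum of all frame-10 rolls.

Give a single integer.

Answer: 2

Derivation:
Frame 1: OPEN (9+0=9). Cumulative: 9
Frame 2: OPEN (9+0=9). Cumulative: 18
Frame 3: STRIKE. 10 + next two rolls (2+0) = 12. Cumulative: 30
Frame 4: OPEN (2+0=2). Cumulative: 32
Frame 5: STRIKE. 10 + next two rolls (10+10) = 30. Cumulative: 62
Frame 6: STRIKE. 10 + next two rolls (10+10) = 30. Cumulative: 92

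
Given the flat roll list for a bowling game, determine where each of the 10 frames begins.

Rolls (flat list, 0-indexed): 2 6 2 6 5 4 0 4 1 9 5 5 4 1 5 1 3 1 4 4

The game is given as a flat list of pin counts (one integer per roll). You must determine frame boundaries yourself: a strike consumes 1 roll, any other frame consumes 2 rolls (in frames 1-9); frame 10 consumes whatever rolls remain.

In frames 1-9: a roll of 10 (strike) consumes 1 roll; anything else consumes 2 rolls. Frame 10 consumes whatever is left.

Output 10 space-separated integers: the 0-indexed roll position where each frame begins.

Frame 1 starts at roll index 0: rolls=2,6 (sum=8), consumes 2 rolls
Frame 2 starts at roll index 2: rolls=2,6 (sum=8), consumes 2 rolls
Frame 3 starts at roll index 4: rolls=5,4 (sum=9), consumes 2 rolls
Frame 4 starts at roll index 6: rolls=0,4 (sum=4), consumes 2 rolls
Frame 5 starts at roll index 8: rolls=1,9 (sum=10), consumes 2 rolls
Frame 6 starts at roll index 10: rolls=5,5 (sum=10), consumes 2 rolls
Frame 7 starts at roll index 12: rolls=4,1 (sum=5), consumes 2 rolls
Frame 8 starts at roll index 14: rolls=5,1 (sum=6), consumes 2 rolls
Frame 9 starts at roll index 16: rolls=3,1 (sum=4), consumes 2 rolls
Frame 10 starts at roll index 18: 2 remaining rolls

Answer: 0 2 4 6 8 10 12 14 16 18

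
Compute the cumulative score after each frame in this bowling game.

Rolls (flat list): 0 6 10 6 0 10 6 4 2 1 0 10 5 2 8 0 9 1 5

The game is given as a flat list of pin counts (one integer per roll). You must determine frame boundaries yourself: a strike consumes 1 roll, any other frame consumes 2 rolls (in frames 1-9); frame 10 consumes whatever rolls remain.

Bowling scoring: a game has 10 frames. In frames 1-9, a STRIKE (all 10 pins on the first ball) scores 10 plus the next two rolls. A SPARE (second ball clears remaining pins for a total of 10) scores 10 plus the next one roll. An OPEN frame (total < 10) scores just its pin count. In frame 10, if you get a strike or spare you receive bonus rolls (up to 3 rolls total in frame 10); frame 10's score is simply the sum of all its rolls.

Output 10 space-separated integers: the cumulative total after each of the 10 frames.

Answer: 6 22 28 48 60 63 78 85 93 108

Derivation:
Frame 1: OPEN (0+6=6). Cumulative: 6
Frame 2: STRIKE. 10 + next two rolls (6+0) = 16. Cumulative: 22
Frame 3: OPEN (6+0=6). Cumulative: 28
Frame 4: STRIKE. 10 + next two rolls (6+4) = 20. Cumulative: 48
Frame 5: SPARE (6+4=10). 10 + next roll (2) = 12. Cumulative: 60
Frame 6: OPEN (2+1=3). Cumulative: 63
Frame 7: SPARE (0+10=10). 10 + next roll (5) = 15. Cumulative: 78
Frame 8: OPEN (5+2=7). Cumulative: 85
Frame 9: OPEN (8+0=8). Cumulative: 93
Frame 10: SPARE. Sum of all frame-10 rolls (9+1+5) = 15. Cumulative: 108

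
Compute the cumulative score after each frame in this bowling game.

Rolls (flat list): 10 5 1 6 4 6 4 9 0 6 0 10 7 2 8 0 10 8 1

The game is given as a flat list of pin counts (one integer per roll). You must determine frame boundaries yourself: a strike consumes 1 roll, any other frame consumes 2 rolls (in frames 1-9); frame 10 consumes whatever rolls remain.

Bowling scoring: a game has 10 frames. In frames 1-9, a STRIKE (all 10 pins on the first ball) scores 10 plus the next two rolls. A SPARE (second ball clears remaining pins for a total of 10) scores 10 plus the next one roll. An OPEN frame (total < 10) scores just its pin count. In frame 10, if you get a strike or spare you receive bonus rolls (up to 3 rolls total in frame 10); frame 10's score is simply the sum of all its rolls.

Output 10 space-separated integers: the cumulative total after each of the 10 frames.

Frame 1: STRIKE. 10 + next two rolls (5+1) = 16. Cumulative: 16
Frame 2: OPEN (5+1=6). Cumulative: 22
Frame 3: SPARE (6+4=10). 10 + next roll (6) = 16. Cumulative: 38
Frame 4: SPARE (6+4=10). 10 + next roll (9) = 19. Cumulative: 57
Frame 5: OPEN (9+0=9). Cumulative: 66
Frame 6: OPEN (6+0=6). Cumulative: 72
Frame 7: STRIKE. 10 + next two rolls (7+2) = 19. Cumulative: 91
Frame 8: OPEN (7+2=9). Cumulative: 100
Frame 9: OPEN (8+0=8). Cumulative: 108
Frame 10: STRIKE. Sum of all frame-10 rolls (10+8+1) = 19. Cumulative: 127

Answer: 16 22 38 57 66 72 91 100 108 127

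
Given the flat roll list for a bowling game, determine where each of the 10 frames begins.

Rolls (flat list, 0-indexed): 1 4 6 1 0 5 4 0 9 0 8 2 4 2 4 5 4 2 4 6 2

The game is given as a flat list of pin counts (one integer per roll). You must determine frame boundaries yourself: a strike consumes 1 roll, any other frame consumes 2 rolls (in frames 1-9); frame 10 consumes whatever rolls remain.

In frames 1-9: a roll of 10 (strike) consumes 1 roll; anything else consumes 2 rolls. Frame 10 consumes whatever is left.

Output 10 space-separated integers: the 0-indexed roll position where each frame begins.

Frame 1 starts at roll index 0: rolls=1,4 (sum=5), consumes 2 rolls
Frame 2 starts at roll index 2: rolls=6,1 (sum=7), consumes 2 rolls
Frame 3 starts at roll index 4: rolls=0,5 (sum=5), consumes 2 rolls
Frame 4 starts at roll index 6: rolls=4,0 (sum=4), consumes 2 rolls
Frame 5 starts at roll index 8: rolls=9,0 (sum=9), consumes 2 rolls
Frame 6 starts at roll index 10: rolls=8,2 (sum=10), consumes 2 rolls
Frame 7 starts at roll index 12: rolls=4,2 (sum=6), consumes 2 rolls
Frame 8 starts at roll index 14: rolls=4,5 (sum=9), consumes 2 rolls
Frame 9 starts at roll index 16: rolls=4,2 (sum=6), consumes 2 rolls
Frame 10 starts at roll index 18: 3 remaining rolls

Answer: 0 2 4 6 8 10 12 14 16 18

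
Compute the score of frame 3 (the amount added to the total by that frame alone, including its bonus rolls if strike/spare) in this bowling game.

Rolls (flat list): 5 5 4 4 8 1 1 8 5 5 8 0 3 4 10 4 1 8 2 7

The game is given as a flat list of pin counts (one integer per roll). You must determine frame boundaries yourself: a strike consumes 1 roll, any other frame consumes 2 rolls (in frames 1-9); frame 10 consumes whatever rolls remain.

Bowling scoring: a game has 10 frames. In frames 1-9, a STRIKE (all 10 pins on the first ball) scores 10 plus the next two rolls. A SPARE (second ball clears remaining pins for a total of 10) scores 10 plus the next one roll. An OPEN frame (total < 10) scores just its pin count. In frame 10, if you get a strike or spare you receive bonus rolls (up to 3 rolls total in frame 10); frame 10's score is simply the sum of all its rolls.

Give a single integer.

Answer: 9

Derivation:
Frame 1: SPARE (5+5=10). 10 + next roll (4) = 14. Cumulative: 14
Frame 2: OPEN (4+4=8). Cumulative: 22
Frame 3: OPEN (8+1=9). Cumulative: 31
Frame 4: OPEN (1+8=9). Cumulative: 40
Frame 5: SPARE (5+5=10). 10 + next roll (8) = 18. Cumulative: 58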